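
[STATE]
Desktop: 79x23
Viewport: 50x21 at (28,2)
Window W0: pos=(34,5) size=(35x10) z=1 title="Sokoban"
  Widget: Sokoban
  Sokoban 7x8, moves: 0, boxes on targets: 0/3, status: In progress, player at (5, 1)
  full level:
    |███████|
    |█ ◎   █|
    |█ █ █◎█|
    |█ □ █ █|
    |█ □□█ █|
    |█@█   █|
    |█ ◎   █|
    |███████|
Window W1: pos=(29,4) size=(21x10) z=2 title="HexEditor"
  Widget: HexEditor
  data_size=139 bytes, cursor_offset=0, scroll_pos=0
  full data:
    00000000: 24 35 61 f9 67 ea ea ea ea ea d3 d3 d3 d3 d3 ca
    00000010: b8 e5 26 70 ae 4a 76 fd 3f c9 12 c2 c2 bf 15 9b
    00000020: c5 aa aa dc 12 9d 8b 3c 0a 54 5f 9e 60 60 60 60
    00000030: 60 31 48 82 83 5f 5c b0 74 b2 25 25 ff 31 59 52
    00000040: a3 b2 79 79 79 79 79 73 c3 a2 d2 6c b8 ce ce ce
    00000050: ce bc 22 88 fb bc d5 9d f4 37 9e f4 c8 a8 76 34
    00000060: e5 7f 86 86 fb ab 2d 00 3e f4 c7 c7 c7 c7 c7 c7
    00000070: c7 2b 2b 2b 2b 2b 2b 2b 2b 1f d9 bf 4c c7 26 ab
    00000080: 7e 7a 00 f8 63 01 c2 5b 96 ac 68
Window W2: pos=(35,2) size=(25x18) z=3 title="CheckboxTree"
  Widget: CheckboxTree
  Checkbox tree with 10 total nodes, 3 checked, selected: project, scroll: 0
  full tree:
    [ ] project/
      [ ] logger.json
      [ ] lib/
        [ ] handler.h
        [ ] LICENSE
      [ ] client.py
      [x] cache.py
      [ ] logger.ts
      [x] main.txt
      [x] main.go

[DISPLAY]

       ┏━━━━━━━━━━━━━━━━━━━━━━━┓                  
       ┃ CheckboxTree          ┃                  
 ┏━━━━━┠───────────────────────┨                  
 ┃ HexE┃>[-] project/          ┃━━━━━━━━┓         
 ┠─────┃   [ ] logger.json     ┃        ┃         
 ┃00000┃   [ ] lib/            ┃────────┨         
 ┃00000┃     [ ] handler.h     ┃        ┃         
 ┃00000┃     [ ] LICENSE       ┃        ┃         
 ┃00000┃   [ ] client.py       ┃        ┃         
 ┃00000┃   [x] cache.py        ┃        ┃         
 ┃00000┃   [ ] logger.ts       ┃        ┃         
 ┗━━━━━┃   [x] main.txt        ┃        ┃         
      ┗┃   [x] main.go         ┃━━━━━━━━┛         
       ┃                       ┃                  
       ┃                       ┃                  
       ┃                       ┃                  
       ┃                       ┃                  
       ┗━━━━━━━━━━━━━━━━━━━━━━━┛                  
                                                  
                                                  
                                                  


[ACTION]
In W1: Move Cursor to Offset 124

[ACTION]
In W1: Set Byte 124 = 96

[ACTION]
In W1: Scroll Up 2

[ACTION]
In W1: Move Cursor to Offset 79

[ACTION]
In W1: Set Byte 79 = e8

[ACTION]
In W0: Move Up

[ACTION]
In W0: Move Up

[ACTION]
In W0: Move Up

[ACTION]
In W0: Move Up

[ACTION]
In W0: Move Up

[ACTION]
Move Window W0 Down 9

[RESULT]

       ┏━━━━━━━━━━━━━━━━━━━━━━━┓                  
       ┃ CheckboxTree          ┃                  
 ┏━━━━━┠───────────────────────┨                  
 ┃ HexE┃>[-] project/          ┃                  
 ┠─────┃   [ ] logger.json     ┃                  
 ┃00000┃   [ ] lib/            ┃                  
 ┃00000┃     [ ] handler.h     ┃                  
 ┃00000┃     [ ] LICENSE       ┃                  
 ┃00000┃   [ ] client.py       ┃                  
 ┃00000┃   [x] cache.py        ┃                  
 ┃00000┃   [ ] logger.ts       ┃                  
 ┗━━━━━┃   [x] main.txt        ┃━━━━━━━━┓         
      ┃┃   [x] main.go         ┃        ┃         
      ┠┃                       ┃────────┨         
      ┃┃                       ┃        ┃         
      ┃┃                       ┃        ┃         
      ┃┃                       ┃        ┃         
      ┃┗━━━━━━━━━━━━━━━━━━━━━━━┛        ┃         
      ┃█ □□█ █                          ┃         
      ┃█ █   █                          ┃         
      ┗━━━━━━━━━━━━━━━━━━━━━━━━━━━━━━━━━┛         


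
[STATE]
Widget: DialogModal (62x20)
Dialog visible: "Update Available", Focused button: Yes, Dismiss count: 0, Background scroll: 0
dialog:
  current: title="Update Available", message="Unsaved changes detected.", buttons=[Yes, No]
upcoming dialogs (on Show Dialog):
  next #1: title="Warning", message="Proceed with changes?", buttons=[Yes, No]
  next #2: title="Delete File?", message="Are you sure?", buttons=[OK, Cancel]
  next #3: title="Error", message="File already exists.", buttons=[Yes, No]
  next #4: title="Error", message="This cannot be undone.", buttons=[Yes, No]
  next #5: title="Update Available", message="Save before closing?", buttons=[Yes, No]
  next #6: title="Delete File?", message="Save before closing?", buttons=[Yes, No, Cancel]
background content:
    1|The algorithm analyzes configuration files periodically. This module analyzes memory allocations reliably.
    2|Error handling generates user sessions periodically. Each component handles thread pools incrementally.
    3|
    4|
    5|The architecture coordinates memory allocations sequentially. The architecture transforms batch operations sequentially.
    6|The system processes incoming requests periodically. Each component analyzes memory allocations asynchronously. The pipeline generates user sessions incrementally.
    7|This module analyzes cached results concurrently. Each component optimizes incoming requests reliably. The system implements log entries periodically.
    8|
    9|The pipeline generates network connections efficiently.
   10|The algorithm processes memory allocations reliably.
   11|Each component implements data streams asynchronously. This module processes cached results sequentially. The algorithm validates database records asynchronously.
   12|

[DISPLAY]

The algorithm analyzes configuration files periodically. This 
Error handling generates user sessions periodically. Each comp
                                                              
                                                              
The architecture coordinates memory allocations sequentially. 
The system processes incoming requests periodically. Each comp
This module analyzes cached results concurrently. Each compone
                ┌───────────────────────────┐                 
The pipeline gen│      Update Available     │ficiently.       
The algorithm pr│ Unsaved changes detected. │liably.          
Each component i│         [Yes]  No         │ronously. This mo
                └───────────────────────────┘                 
                                                              
                                                              
                                                              
                                                              
                                                              
                                                              
                                                              
                                                              


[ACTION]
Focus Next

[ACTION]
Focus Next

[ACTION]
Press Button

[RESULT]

The algorithm analyzes configuration files periodically. This 
Error handling generates user sessions periodically. Each comp
                                                              
                                                              
The architecture coordinates memory allocations sequentially. 
The system processes incoming requests periodically. Each comp
This module analyzes cached results concurrently. Each compone
                                                              
The pipeline generates network connections efficiently.       
The algorithm processes memory allocations reliably.          
Each component implements data streams asynchronously. This mo
                                                              
                                                              
                                                              
                                                              
                                                              
                                                              
                                                              
                                                              
                                                              


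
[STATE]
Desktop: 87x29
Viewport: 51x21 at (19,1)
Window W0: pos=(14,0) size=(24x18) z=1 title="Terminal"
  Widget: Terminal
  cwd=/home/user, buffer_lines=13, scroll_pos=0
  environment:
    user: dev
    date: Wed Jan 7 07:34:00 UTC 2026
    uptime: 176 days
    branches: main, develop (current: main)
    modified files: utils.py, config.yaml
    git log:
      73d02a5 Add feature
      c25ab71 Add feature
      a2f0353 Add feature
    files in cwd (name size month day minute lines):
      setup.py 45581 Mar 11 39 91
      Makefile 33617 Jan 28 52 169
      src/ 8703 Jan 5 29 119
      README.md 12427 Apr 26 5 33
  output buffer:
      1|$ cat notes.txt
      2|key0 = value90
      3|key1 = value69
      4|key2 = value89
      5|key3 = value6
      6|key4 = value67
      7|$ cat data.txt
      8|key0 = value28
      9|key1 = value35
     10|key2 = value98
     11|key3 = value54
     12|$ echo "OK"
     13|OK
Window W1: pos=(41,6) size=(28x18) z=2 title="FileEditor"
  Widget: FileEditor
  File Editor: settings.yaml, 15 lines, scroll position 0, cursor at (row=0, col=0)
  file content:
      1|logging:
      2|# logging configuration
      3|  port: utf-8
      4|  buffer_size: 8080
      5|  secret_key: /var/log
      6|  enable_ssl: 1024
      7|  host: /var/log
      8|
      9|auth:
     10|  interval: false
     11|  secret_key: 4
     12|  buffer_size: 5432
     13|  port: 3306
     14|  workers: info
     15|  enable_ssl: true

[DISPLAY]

minal             ┃                                
──────────────────┨                                
t notes.txt       ┃                                
 = value90        ┃                                
 = value69        ┃                                
 = value89        ┃   ┏━━━━━━━━━━━━━━━━━━━━━━━━━━┓ 
 = value6         ┃   ┃ FileEditor               ┃ 
 = value67        ┃   ┠──────────────────────────┨ 
t data.txt        ┃   ┃█ogging:                 ▲┃ 
 = value28        ┃   ┃# logging configuration  █┃ 
 = value35        ┃   ┃  port: utf-8            ░┃ 
 = value98        ┃   ┃  buffer_size: 8080      ░┃ 
 = value54        ┃   ┃  secret_key: /var/log   ░┃ 
ho "OK"           ┃   ┃  enable_ssl: 1024       ░┃ 
                  ┃   ┃  host: /var/log         ░┃ 
                  ┃   ┃                         ░┃ 
━━━━━━━━━━━━━━━━━━┛   ┃auth:                    ░┃ 
                      ┃  interval: false        ░┃ 
                      ┃  secret_key: 4          ░┃ 
                      ┃  buffer_size: 5432      ░┃ 
                      ┃  port: 3306             ░┃ 


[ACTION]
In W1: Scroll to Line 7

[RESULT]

minal             ┃                                
──────────────────┨                                
t notes.txt       ┃                                
 = value90        ┃                                
 = value69        ┃                                
 = value89        ┃   ┏━━━━━━━━━━━━━━━━━━━━━━━━━━┓ 
 = value6         ┃   ┃ FileEditor               ┃ 
 = value67        ┃   ┠──────────────────────────┨ 
t data.txt        ┃   ┃# logging configuration  ▲┃ 
 = value28        ┃   ┃  port: utf-8            ░┃ 
 = value35        ┃   ┃  buffer_size: 8080      ░┃ 
 = value98        ┃   ┃  secret_key: /var/log   ░┃ 
 = value54        ┃   ┃  enable_ssl: 1024       ░┃ 
ho "OK"           ┃   ┃  host: /var/log         ░┃ 
                  ┃   ┃                         ░┃ 
                  ┃   ┃auth:                    ░┃ 
━━━━━━━━━━━━━━━━━━┛   ┃  interval: false        ░┃ 
                      ┃  secret_key: 4          ░┃ 
                      ┃  buffer_size: 5432      ░┃ 
                      ┃  port: 3306             ░┃ 
                      ┃  workers: info          █┃ 


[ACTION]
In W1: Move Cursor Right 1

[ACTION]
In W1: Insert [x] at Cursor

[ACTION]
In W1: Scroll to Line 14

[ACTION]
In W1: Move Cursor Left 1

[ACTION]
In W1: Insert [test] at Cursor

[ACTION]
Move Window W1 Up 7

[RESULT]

minal             ┃   ┃ FileEditor               ┃ 
──────────────────┨   ┠──────────────────────────┨ 
t notes.txt       ┃   ┃# logging configuration  ▲┃ 
 = value90        ┃   ┃  port: utf-8            ░┃ 
 = value69        ┃   ┃  buffer_size: 8080      ░┃ 
 = value89        ┃   ┃  secret_key: /var/log   ░┃ 
 = value6         ┃   ┃  enable_ssl: 1024       ░┃ 
 = value67        ┃   ┃  host: /var/log         ░┃ 
t data.txt        ┃   ┃                         ░┃ 
 = value28        ┃   ┃auth:                    ░┃ 
 = value35        ┃   ┃  interval: false        ░┃ 
 = value98        ┃   ┃  secret_key: 4          ░┃ 
 = value54        ┃   ┃  buffer_size: 5432      ░┃ 
ho "OK"           ┃   ┃  port: 3306             ░┃ 
                  ┃   ┃  workers: info          █┃ 
                  ┃   ┃  enable_ssl: true       ▼┃ 
━━━━━━━━━━━━━━━━━━┛   ┗━━━━━━━━━━━━━━━━━━━━━━━━━━┛ 
                                                   
                                                   
                                                   
                                                   


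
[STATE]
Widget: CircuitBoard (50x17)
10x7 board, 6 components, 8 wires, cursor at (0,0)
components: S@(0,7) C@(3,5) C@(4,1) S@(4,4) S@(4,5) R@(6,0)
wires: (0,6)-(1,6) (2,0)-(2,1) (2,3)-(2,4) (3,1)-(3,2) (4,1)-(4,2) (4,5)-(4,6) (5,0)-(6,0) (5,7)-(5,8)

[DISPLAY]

   0 1 2 3 4 5 6 7 8 9                            
0  [.]                      ·   S                 
                            │                     
1                           ·                     
                                                  
2   · ─ ·       · ─ ·                             
                                                  
3       · ─ ·           C                         
                                                  
4       C ─ ·       S   S ─ ·                     
                                                  
5   ·                           · ─ ·             
    │                                             
6   R                                             
Cursor: (0,0)                                     
                                                  
                                                  


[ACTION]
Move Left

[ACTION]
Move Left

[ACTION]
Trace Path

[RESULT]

   0 1 2 3 4 5 6 7 8 9                            
0  [.]                      ·   S                 
                            │                     
1                           ·                     
                                                  
2   · ─ ·       · ─ ·                             
                                                  
3       · ─ ·           C                         
                                                  
4       C ─ ·       S   S ─ ·                     
                                                  
5   ·                           · ─ ·             
    │                                             
6   R                                             
Cursor: (0,0)  Trace: No connections              
                                                  
                                                  


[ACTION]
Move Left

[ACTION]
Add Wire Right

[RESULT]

   0 1 2 3 4 5 6 7 8 9                            
0  [.]─ ·                   ·   S                 
                            │                     
1                           ·                     
                                                  
2   · ─ ·       · ─ ·                             
                                                  
3       · ─ ·           C                         
                                                  
4       C ─ ·       S   S ─ ·                     
                                                  
5   ·                           · ─ ·             
    │                                             
6   R                                             
Cursor: (0,0)  Trace: No connections              
                                                  
                                                  


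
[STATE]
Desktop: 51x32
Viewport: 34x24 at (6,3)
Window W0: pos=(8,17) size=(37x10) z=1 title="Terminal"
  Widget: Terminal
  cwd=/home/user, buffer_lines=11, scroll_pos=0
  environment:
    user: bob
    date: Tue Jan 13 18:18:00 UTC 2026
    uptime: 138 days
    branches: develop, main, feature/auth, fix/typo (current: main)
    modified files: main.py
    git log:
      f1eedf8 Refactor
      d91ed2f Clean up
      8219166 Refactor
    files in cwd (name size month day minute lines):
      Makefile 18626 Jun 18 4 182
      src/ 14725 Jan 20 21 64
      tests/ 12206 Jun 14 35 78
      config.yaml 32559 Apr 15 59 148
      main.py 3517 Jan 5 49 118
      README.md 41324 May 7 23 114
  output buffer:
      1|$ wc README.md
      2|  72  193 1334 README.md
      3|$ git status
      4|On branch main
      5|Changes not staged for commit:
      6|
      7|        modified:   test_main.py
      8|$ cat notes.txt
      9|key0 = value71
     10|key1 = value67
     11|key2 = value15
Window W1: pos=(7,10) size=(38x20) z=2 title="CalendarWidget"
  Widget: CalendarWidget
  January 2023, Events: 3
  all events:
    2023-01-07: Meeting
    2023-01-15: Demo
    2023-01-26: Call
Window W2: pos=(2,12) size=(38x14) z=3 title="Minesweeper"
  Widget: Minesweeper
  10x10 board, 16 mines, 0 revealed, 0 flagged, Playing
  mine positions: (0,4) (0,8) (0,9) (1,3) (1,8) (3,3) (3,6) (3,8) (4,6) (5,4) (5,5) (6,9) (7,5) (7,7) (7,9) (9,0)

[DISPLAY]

                                  
                                  
                                  
                                  
                                  
                                  
                                  
 ┏━━━━━━━━━━━━━━━━━━━━━━━━━━━━━━━━
 ┃ CalendarWidget                 
━━━━━━━━━━━━━━━━━━━━━━━━━━━━━━━━━┓
nesweeper                        ┃
─────────────────────────────────┨
■■■■■■■                          ┃
■■■■■■■                          ┃
■■■■■■■                          ┃
■■■■■■■                          ┃
■■■■■■■                          ┃
■■■■■■■                          ┃
■■■■■■■                          ┃
■■■■■■■                          ┃
■■■■■■■                          ┃
■■■■■■■                          ┃
━━━━━━━━━━━━━━━━━━━━━━━━━━━━━━━━━┛
 ┃                                


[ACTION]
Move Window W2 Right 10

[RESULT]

                                  
                                  
                                  
                                  
                                  
                                  
                                  
 ┏━━━━━━━━━━━━━━━━━━━━━━━━━━━━━━━━
 ┃ CalendarWidget                 
 ┠────┏━━━━━━━━━━━━━━━━━━━━━━━━━━━
 ┃    ┃ Minesweeper               
 ┃Mo T┠───────────────────────────
 ┃    ┃■■■■■■■■■■                 
 ┃ 2  ┃■■■■■■■■■■                 
 ┃ 9 1┃■■■■■■■■■■                 
 ┃16 1┃■■■■■■■■■■                 
 ┃23 2┃■■■■■■■■■■                 
 ┃30 3┃■■■■■■■■■■                 
 ┃    ┃■■■■■■■■■■                 
 ┃    ┃■■■■■■■■■■                 
 ┃    ┃■■■■■■■■■■                 
 ┃    ┃■■■■■■■■■■                 
 ┃    ┗━━━━━━━━━━━━━━━━━━━━━━━━━━━
 ┃                                


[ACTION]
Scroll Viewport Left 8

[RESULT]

                                  
                                  
                                  
                                  
                                  
                                  
                                  
       ┏━━━━━━━━━━━━━━━━━━━━━━━━━━
       ┃ CalendarWidget           
       ┠────┏━━━━━━━━━━━━━━━━━━━━━
       ┃    ┃ Minesweeper         
       ┃Mo T┠─────────────────────
       ┃    ┃■■■■■■■■■■           
       ┃ 2  ┃■■■■■■■■■■           
       ┃ 9 1┃■■■■■■■■■■           
       ┃16 1┃■■■■■■■■■■           
       ┃23 2┃■■■■■■■■■■           
       ┃30 3┃■■■■■■■■■■           
       ┃    ┃■■■■■■■■■■           
       ┃    ┃■■■■■■■■■■           
       ┃    ┃■■■■■■■■■■           
       ┃    ┃■■■■■■■■■■           
       ┃    ┗━━━━━━━━━━━━━━━━━━━━━
       ┃                          


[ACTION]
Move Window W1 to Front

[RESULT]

                                  
                                  
                                  
                                  
                                  
                                  
                                  
       ┏━━━━━━━━━━━━━━━━━━━━━━━━━━
       ┃ CalendarWidget           
       ┠──────────────────────────
       ┃            January 2023  
       ┃Mo Tu We Th Fr Sa Su      
       ┃                   1      
       ┃ 2  3  4  5  6  7*  8     
       ┃ 9 10 11 12 13 14 15*     
       ┃16 17 18 19 20 21 22      
       ┃23 24 25 26* 27 28 29     
       ┃30 31                     
       ┃                          
       ┃                          
       ┃                          
       ┃                          
       ┃                          
       ┃                          


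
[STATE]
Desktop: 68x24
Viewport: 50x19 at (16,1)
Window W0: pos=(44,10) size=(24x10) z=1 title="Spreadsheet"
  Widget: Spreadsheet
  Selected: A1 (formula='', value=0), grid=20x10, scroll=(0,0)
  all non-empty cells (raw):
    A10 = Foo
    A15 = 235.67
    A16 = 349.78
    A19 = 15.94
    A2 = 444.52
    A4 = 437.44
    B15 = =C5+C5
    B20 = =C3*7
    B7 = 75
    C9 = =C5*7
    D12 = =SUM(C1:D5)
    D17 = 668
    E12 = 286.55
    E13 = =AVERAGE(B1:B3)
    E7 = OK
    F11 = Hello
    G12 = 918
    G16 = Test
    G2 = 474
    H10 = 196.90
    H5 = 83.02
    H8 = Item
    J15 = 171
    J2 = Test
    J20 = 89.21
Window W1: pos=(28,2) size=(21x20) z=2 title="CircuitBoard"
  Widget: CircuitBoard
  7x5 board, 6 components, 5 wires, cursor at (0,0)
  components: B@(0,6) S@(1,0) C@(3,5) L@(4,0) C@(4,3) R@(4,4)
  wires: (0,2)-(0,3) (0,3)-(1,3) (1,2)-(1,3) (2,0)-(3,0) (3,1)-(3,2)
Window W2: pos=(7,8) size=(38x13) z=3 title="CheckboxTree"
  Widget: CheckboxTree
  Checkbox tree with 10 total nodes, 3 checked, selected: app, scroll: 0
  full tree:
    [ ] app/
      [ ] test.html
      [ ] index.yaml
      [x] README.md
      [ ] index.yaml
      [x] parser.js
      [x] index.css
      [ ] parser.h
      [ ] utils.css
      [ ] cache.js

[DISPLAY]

                                                  
            ┏━━━━━━━━━━━━━━━━━━━┓                 
            ┃ CircuitBoard      ┃                 
            ┠───────────────────┨                 
            ┃   0 1 2 3 4 5 6   ┃                 
            ┃0  [.]      · ─ ·  ┃                 
            ┃                │  ┃                 
━━━━━━━━━━━━━━━━━━━━━━━━━━━━┓·  ┃                 
xTree                       ┃   ┃                 
────────────────────────────┨   ┃━━━━━━━━━━━━━━━━━
/                           ┃   ┃eadsheet         
est.html                    ┃   ┃─────────────────
ndex.yaml                   ┃   ┃                 
EADME.md                    ┃C  ┃   A       B     
ndex.yaml                   ┃   ┃-----------------
arser.js                    ┃   ┃     [0]       0 
ndex.css                    ┃   ┃  444.52       0 
arser.h                     ┃   ┃       0       0 
tils.css                    ┃   ┃━━━━━━━━━━━━━━━━━


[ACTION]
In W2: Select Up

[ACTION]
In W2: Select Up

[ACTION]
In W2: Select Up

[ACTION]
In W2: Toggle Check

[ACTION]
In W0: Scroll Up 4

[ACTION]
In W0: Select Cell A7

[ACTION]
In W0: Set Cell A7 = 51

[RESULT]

                                                  
            ┏━━━━━━━━━━━━━━━━━━━┓                 
            ┃ CircuitBoard      ┃                 
            ┠───────────────────┨                 
            ┃   0 1 2 3 4 5 6   ┃                 
            ┃0  [.]      · ─ ·  ┃                 
            ┃                │  ┃                 
━━━━━━━━━━━━━━━━━━━━━━━━━━━━┓·  ┃                 
xTree                       ┃   ┃                 
────────────────────────────┨   ┃━━━━━━━━━━━━━━━━━
/                           ┃   ┃eadsheet         
est.html                    ┃   ┃─────────────────
ndex.yaml                   ┃   ┃51               
EADME.md                    ┃C  ┃   A       B     
ndex.yaml                   ┃   ┃-----------------
arser.js                    ┃   ┃       0       0 
ndex.css                    ┃   ┃  444.52       0 
arser.h                     ┃   ┃       0       0 
tils.css                    ┃   ┃━━━━━━━━━━━━━━━━━


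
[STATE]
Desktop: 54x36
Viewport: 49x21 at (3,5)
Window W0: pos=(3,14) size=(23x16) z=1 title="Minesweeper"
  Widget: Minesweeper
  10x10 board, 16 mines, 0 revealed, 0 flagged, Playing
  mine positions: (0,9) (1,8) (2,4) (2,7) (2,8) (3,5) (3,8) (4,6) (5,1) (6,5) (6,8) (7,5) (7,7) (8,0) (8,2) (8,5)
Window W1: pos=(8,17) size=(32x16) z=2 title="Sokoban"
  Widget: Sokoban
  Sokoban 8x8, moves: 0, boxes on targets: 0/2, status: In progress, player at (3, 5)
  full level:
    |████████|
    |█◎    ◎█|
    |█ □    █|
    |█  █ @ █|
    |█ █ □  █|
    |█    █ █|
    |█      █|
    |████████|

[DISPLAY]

                                                 
                                                 
                                                 
                                                 
                                                 
                                                 
                                                 
                                                 
                                                 
┏━━━━━━━━━━━━━━━━━━━━━┓                          
┃ Minesweeper         ┃                          
┠─────────────────────┨                          
┃■■■■┏━━━━━━━━━━━━━━━━━━━━━━━━━━━━━━┓            
┃■■■■┃ Sokoban                      ┃            
┃■■■■┠──────────────────────────────┨            
┃■■■■┃████████                      ┃            
┃■■■■┃█◎    ◎█                      ┃            
┃■■■■┃█ □    █                      ┃            
┃■■■■┃█  █ @ █                      ┃            
┃■■■■┃█ █ □  █                      ┃            
┃■■■■┃█    █ █                      ┃            


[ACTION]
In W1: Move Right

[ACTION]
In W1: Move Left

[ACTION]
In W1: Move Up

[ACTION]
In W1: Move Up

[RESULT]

                                                 
                                                 
                                                 
                                                 
                                                 
                                                 
                                                 
                                                 
                                                 
┏━━━━━━━━━━━━━━━━━━━━━┓                          
┃ Minesweeper         ┃                          
┠─────────────────────┨                          
┃■■■■┏━━━━━━━━━━━━━━━━━━━━━━━━━━━━━━┓            
┃■■■■┃ Sokoban                      ┃            
┃■■■■┠──────────────────────────────┨            
┃■■■■┃████████                      ┃            
┃■■■■┃█◎   @◎█                      ┃            
┃■■■■┃█ □    █                      ┃            
┃■■■■┃█  █   █                      ┃            
┃■■■■┃█ █ □  █                      ┃            
┃■■■■┃█    █ █                      ┃            


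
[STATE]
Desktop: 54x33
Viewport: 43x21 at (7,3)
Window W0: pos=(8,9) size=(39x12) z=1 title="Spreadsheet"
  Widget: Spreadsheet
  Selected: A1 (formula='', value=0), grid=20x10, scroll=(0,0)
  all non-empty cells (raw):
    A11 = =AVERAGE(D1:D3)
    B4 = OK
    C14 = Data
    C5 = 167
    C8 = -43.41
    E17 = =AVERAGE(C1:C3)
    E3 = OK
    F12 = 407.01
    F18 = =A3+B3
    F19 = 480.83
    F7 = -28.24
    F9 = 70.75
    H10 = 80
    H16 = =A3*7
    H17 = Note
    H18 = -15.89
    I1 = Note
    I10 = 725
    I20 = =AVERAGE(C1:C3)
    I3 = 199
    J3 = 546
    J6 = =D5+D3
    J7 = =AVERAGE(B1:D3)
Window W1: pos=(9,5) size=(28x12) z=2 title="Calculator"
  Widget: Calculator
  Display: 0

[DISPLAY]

                                           
                                           
  ┏━━━━━━━━━━━━━━━━━━━━━━━━━━┓             
  ┃ Calculator               ┃             
  ┠──────────────────────────┨             
  ┃                         0┃             
 ┏┃┌───┬───┬───┬───┐         ┃━━━━━━━━━┓   
 ┃┃│ 7 │ 8 │ 9 │ ÷ │         ┃         ┃   
 ┠┃├───┼───┼───┼───┤         ┃─────────┨   
 ┃┃│ 4 │ 5 │ 6 │ × │         ┃         ┃   
 ┃┃├───┼───┼───┼───┤         ┃   D     ┃   
 ┃┃│ 1 │ 2 │ 3 │ - │         ┃---------┃   
 ┃┃└───┴───┴───┴───┘         ┃       0 ┃   
 ┃┗━━━━━━━━━━━━━━━━━━━━━━━━━━┛       0 ┃   
 ┃  3        0       0       0       0O┃   
 ┃  4        0OK             0       0 ┃   
 ┃  5        0       0     167       0 ┃   
 ┗━━━━━━━━━━━━━━━━━━━━━━━━━━━━━━━━━━━━━┛   
                                           
                                           
                                           


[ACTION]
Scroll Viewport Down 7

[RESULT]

 ┃┃│ 7 │ 8 │ 9 │ ÷ │         ┃         ┃   
 ┠┃├───┼───┼───┼───┤         ┃─────────┨   
 ┃┃│ 4 │ 5 │ 6 │ × │         ┃         ┃   
 ┃┃├───┼───┼───┼───┤         ┃   D     ┃   
 ┃┃│ 1 │ 2 │ 3 │ - │         ┃---------┃   
 ┃┃└───┴───┴───┴───┘         ┃       0 ┃   
 ┃┗━━━━━━━━━━━━━━━━━━━━━━━━━━┛       0 ┃   
 ┃  3        0       0       0       0O┃   
 ┃  4        0OK             0       0 ┃   
 ┃  5        0       0     167       0 ┃   
 ┗━━━━━━━━━━━━━━━━━━━━━━━━━━━━━━━━━━━━━┛   
                                           
                                           
                                           
                                           
                                           
                                           
                                           
                                           
                                           
                                           


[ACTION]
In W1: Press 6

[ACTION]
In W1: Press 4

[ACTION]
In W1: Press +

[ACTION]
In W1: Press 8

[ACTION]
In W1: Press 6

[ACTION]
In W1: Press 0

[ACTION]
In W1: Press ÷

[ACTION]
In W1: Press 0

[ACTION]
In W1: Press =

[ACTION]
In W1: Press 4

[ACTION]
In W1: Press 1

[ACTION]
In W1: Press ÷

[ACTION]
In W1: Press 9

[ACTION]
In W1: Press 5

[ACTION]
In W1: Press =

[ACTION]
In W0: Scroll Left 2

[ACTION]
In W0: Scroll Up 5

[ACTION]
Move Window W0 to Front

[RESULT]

 ┃ Spreadsheet                         ┃   
 ┠─────────────────────────────────────┨   
 ┃A1:                                  ┃   
 ┃       A       B       C       D     ┃   
 ┃-------------------------------------┃   
 ┃  1      [0]       0       0       0 ┃   
 ┃  2        0       0       0       0 ┃   
 ┃  3        0       0       0       0O┃   
 ┃  4        0OK             0       0 ┃   
 ┃  5        0       0     167       0 ┃   
 ┗━━━━━━━━━━━━━━━━━━━━━━━━━━━━━━━━━━━━━┛   
                                           
                                           
                                           
                                           
                                           
                                           
                                           
                                           
                                           
                                           


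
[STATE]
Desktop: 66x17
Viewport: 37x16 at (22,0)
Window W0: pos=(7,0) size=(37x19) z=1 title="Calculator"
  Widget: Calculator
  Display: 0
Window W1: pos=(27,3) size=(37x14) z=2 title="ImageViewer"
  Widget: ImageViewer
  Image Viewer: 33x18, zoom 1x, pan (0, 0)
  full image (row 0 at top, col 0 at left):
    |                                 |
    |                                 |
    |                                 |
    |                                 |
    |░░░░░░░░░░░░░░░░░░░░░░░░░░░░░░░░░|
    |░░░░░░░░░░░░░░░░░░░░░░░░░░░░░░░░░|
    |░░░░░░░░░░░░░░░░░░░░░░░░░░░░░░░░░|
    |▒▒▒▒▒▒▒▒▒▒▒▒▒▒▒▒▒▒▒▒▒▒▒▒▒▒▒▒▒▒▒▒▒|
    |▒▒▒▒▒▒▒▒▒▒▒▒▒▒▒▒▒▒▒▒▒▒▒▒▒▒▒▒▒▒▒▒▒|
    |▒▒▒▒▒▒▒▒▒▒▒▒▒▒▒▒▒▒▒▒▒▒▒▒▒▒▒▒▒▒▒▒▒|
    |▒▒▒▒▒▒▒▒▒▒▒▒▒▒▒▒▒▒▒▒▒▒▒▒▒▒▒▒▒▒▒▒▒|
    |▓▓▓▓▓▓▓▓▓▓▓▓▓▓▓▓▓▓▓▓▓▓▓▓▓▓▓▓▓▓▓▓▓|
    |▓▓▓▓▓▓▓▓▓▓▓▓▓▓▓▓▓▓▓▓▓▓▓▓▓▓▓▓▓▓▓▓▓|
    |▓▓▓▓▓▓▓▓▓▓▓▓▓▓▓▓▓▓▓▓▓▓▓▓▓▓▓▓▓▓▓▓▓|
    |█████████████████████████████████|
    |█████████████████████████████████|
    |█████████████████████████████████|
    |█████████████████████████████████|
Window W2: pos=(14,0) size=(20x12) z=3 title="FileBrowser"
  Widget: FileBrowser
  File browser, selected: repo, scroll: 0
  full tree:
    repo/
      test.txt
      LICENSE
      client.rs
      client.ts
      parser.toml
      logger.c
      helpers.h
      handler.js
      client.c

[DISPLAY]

━━━━━━━━━━━┓━━━━━━━━━┓               
owser      ┃         ┃               
───────────┨─────────┨               
epo/       ┃━━━━━━━━━━━━━━━━━━━━━━━━━
t.txt      ┃Viewer                   
ENSE       ┃─────────────────────────
ent.rs     ┃                         
ent.ts     ┃                         
ser.toml   ┃                         
ger.c      ┃                         
pers.h     ┃░░░░░░░░░░░░░░░░░░░░░░░░░
━━━━━━━━━━━┛░░░░░░░░░░░░░░░░░░░░░░░░░
──┤  ┃░░░░░░░░░░░░░░░░░░░░░░░░░░░░░░░
M+│  ┃▒▒▒▒▒▒▒▒▒▒▒▒▒▒▒▒▒▒▒▒▒▒▒▒▒▒▒▒▒▒▒
──┘  ┃▒▒▒▒▒▒▒▒▒▒▒▒▒▒▒▒▒▒▒▒▒▒▒▒▒▒▒▒▒▒▒
     ┃▒▒▒▒▒▒▒▒▒▒▒▒▒▒▒▒▒▒▒▒▒▒▒▒▒▒▒▒▒▒▒


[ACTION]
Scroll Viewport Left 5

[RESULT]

━━━━━━━━━━━━━━━━┓━━━━━━━━━┓          
ileBrowser      ┃         ┃          
────────────────┨─────────┨          
[-] repo/       ┃━━━━━━━━━━━━━━━━━━━━
  test.txt      ┃Viewer              
  LICENSE       ┃────────────────────
  client.rs     ┃                    
  client.ts     ┃                    
  parser.toml   ┃                    
  logger.c      ┃                    
  helpers.h     ┃░░░░░░░░░░░░░░░░░░░░
━━━━━━━━━━━━━━━━┛░░░░░░░░░░░░░░░░░░░░
───┼───┤  ┃░░░░░░░░░░░░░░░░░░░░░░░░░░
 MR│ M+│  ┃▒▒▒▒▒▒▒▒▒▒▒▒▒▒▒▒▒▒▒▒▒▒▒▒▒▒
───┴───┘  ┃▒▒▒▒▒▒▒▒▒▒▒▒▒▒▒▒▒▒▒▒▒▒▒▒▒▒
          ┃▒▒▒▒▒▒▒▒▒▒▒▒▒▒▒▒▒▒▒▒▒▒▒▒▒▒


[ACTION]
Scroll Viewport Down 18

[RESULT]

ileBrowser      ┃         ┃          
────────────────┨─────────┨          
[-] repo/       ┃━━━━━━━━━━━━━━━━━━━━
  test.txt      ┃Viewer              
  LICENSE       ┃────────────────────
  client.rs     ┃                    
  client.ts     ┃                    
  parser.toml   ┃                    
  logger.c      ┃                    
  helpers.h     ┃░░░░░░░░░░░░░░░░░░░░
━━━━━━━━━━━━━━━━┛░░░░░░░░░░░░░░░░░░░░
───┼───┤  ┃░░░░░░░░░░░░░░░░░░░░░░░░░░
 MR│ M+│  ┃▒▒▒▒▒▒▒▒▒▒▒▒▒▒▒▒▒▒▒▒▒▒▒▒▒▒
───┴───┘  ┃▒▒▒▒▒▒▒▒▒▒▒▒▒▒▒▒▒▒▒▒▒▒▒▒▒▒
          ┃▒▒▒▒▒▒▒▒▒▒▒▒▒▒▒▒▒▒▒▒▒▒▒▒▒▒
          ┗━━━━━━━━━━━━━━━━━━━━━━━━━━


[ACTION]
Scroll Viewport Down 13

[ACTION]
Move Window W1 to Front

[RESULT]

ileBrowser      ┃         ┃          
────────────────┨─────────┨          
[-] repo/ ┏━━━━━━━━━━━━━━━━━━━━━━━━━━
  test.txt┃ ImageViewer              
  LICENSE ┠──────────────────────────
  client.r┃                          
  client.t┃                          
  parser.t┃                          
  logger.c┃                          
  helpers.┃░░░░░░░░░░░░░░░░░░░░░░░░░░
━━━━━━━━━━┃░░░░░░░░░░░░░░░░░░░░░░░░░░
───┼───┤  ┃░░░░░░░░░░░░░░░░░░░░░░░░░░
 MR│ M+│  ┃▒▒▒▒▒▒▒▒▒▒▒▒▒▒▒▒▒▒▒▒▒▒▒▒▒▒
───┴───┘  ┃▒▒▒▒▒▒▒▒▒▒▒▒▒▒▒▒▒▒▒▒▒▒▒▒▒▒
          ┃▒▒▒▒▒▒▒▒▒▒▒▒▒▒▒▒▒▒▒▒▒▒▒▒▒▒
          ┗━━━━━━━━━━━━━━━━━━━━━━━━━━
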